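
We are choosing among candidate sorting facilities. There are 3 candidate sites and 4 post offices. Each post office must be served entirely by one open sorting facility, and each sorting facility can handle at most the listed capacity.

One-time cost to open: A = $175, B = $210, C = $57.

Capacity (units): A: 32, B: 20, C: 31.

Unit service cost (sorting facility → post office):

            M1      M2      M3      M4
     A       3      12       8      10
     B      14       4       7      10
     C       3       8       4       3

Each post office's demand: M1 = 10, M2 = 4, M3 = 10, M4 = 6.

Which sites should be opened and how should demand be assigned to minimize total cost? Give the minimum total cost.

Open {C}: M1→C 3·10=30, M2→C 8·4=32, M3→C 4·10=40, M4→C 3·6=18.
Loads: C carries 30/31. Service 120; fixed 57; total 177.
Next best feasible plan costs 352.

Minimum total cost: 177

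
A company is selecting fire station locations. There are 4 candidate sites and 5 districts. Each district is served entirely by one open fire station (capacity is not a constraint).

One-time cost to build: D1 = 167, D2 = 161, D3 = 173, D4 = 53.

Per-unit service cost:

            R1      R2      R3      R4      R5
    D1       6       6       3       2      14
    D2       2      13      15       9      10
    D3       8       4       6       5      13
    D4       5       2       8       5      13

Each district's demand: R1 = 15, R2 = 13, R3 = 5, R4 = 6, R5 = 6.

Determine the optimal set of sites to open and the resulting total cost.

For any fixed open set, each district goes to its cheapest open site; total = fixed + service.
{D4}: R1→D4 5·15=75, R2→D4 2·13=26, R3→D4 8·5=40, R4→D4 5·6=30, R5→D4 13·6=78. Service 249; fixed 53; total 302.
{D2, D4}: R1→D2 2·15=30, R2→D4 2·13=26, R3→D4 8·5=40, R4→D4 5·6=30, R5→D2 10·6=60. Service 186; fixed 214; total 400.
{D1, D4}: service 206 + fixed 220 = 426
{D1, D2, D3, D4}: service 143 + fixed 554 = 697
(All 15 nonempty subsets were checked; D4 only is lowest.)

Open D4 only; minimum total cost 302.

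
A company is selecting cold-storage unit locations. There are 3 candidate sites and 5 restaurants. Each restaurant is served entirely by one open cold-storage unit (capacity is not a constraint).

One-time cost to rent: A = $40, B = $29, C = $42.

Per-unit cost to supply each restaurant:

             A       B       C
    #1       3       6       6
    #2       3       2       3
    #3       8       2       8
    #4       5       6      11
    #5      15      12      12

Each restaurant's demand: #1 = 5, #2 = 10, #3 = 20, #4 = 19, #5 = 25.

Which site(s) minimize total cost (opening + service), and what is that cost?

Open B only; minimum total cost 533.

For any fixed open set, each restaurant goes to its cheapest open site; total = fixed + service.
{B}: #1→B 6·5=30, #2→B 2·10=20, #3→B 2·20=40, #4→B 6·19=114, #5→B 12·25=300. Service 504; fixed 29; total 533.
{A, B}: service 470 + fixed 69 = 539
{B, C}: service 504 + fixed 71 = 575
{A, B, C}: #1→A 3·5=15, #2→B 2·10=20, #3→B 2·20=40, #4→A 5·19=95, #5→B 12·25=300. Service 470; fixed 111; total 581.
No other subset beats 533.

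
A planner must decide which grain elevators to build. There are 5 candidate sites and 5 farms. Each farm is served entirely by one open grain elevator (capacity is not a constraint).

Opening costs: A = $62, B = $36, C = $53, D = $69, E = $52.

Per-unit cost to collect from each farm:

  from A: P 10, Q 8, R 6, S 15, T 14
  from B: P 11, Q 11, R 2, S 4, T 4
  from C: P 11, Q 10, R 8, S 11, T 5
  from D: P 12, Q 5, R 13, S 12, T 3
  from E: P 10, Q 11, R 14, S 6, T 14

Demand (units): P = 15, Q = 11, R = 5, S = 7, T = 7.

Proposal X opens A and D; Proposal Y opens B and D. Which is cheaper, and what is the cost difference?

Proposal Y is cheaper by 87.

Proposal X: {A, D}: P→A 10·15=150, Q→D 5·11=55, R→A 6·5=30, S→D 12·7=84, T→D 3·7=21. Service 340; fixed 131; total 471.
Proposal Y: {B, D}: P→B 11·15=165, Q→D 5·11=55, R→B 2·5=10, S→B 4·7=28, T→D 3·7=21. Service 279; fixed 105; total 384.
Difference: |471 − 384| = 87.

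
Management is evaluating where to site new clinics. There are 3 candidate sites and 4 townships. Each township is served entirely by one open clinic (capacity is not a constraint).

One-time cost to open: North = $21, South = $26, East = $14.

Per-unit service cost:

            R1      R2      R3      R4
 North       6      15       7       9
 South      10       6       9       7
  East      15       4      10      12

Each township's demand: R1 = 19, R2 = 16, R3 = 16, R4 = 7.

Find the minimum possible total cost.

For any fixed open set, each township goes to its cheapest open site; total = fixed + service.
{North, East}: R1→North 6·19=114, R2→East 4·16=64, R3→North 7·16=112, R4→North 9·7=63. Service 353; fixed 35; total 388.
{North, South, East}: service 339 + fixed 61 = 400
{North, South}: service 371 + fixed 47 = 418
{East}: R1→East 15·19=285, R2→East 4·16=64, R3→East 10·16=160, R4→East 12·7=84. Service 593; fixed 14; total 607.
(All 7 nonempty subsets were checked; North and East is lowest.)

Minimum total cost: 388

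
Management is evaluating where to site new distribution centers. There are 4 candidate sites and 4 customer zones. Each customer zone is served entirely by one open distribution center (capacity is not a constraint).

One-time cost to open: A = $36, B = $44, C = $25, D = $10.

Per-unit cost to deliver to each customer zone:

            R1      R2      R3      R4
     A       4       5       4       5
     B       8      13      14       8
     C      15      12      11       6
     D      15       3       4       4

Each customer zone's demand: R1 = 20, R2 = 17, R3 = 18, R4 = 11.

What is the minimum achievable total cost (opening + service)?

Minimum total cost: 293

For any fixed open set, each customer zone goes to its cheapest open site; total = fixed + service.
{A, D}: R1→A 4·20=80, R2→D 3·17=51, R3→A 4·18=72, R4→D 4·11=44. Service 247; fixed 46; total 293.
{A, C, D}: service 247 + fixed 71 = 318
{A}: service 292 + fixed 36 = 328
{A, B, C, D}: service 247 + fixed 115 = 362
(All 15 nonempty subsets were checked; A and D is lowest.)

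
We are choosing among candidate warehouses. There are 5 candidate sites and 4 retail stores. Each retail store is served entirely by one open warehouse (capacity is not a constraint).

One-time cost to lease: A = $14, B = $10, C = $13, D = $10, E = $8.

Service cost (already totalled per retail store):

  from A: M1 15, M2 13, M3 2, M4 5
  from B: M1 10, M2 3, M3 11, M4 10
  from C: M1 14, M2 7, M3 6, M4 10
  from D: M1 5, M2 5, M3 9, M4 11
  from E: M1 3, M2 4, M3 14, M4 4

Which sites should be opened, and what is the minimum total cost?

Open E only; minimum total cost 33.

For any fixed open set, each retail store goes to its cheapest open site; total = fixed + service.
{E}: M1→E 3, M2→E 4, M3→E 14, M4→E 4. Service 25; fixed 8; total 33.
{A, E}: service 13 + fixed 22 = 35
{C, E}: M1→E 3, M2→E 4, M3→C 6, M4→E 4. Service 17; fixed 21; total 38.
{A, B, C, D, E}: M1→E 3, M2→B 3, M3→A 2, M4→E 4. Service 12; fixed 55; total 67.
No other subset beats 33.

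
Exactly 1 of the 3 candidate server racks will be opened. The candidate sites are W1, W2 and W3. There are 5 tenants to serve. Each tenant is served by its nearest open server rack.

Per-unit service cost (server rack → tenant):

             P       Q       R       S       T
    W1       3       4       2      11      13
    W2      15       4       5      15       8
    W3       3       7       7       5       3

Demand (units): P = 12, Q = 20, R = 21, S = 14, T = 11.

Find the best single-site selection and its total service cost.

Choose W3 only; total service cost 426.

With exactly 1 open, each tenant uses its cheapest among the chosen.
{W3}: P→W3 3·12=36, Q→W3 7·20=140, R→W3 7·21=147, S→W3 5·14=70, T→W3 3·11=33. Service cost 426.
{W1}: service cost 455
{W2}: service cost 663
Among all 3 size-1 choices, {W3} is lowest.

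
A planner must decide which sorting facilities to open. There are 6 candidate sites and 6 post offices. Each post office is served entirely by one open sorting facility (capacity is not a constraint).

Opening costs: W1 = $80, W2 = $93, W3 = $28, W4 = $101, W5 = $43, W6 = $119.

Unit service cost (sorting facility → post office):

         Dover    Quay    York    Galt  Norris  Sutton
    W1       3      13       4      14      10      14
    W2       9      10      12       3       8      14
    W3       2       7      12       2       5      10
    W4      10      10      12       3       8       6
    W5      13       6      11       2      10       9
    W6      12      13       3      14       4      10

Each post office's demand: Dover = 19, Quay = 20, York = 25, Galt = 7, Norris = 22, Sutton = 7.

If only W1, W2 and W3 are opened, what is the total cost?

Each post office is assigned to its cheapest site among the open ones.
{W1, W2, W3}: Dover→W3 2·19=38, Quay→W3 7·20=140, York→W1 4·25=100, Galt→W3 2·7=14, Norris→W3 5·22=110, Sutton→W3 10·7=70. Service 472; fixed 201; total 673.

Total cost: 673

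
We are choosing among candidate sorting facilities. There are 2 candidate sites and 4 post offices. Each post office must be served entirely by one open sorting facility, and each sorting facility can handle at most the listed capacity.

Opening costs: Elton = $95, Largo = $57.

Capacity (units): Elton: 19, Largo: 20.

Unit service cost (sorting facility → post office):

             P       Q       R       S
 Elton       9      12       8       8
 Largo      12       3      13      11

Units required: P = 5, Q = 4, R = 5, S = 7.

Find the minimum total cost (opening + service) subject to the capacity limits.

Minimum total cost: 305

Open {Elton, Largo}: P→Elton 9·5=45, Q→Largo 3·4=12, R→Elton 8·5=40, S→Elton 8·7=56.
Loads: Elton carries 17/19, Largo carries 4/20. Service 153; fixed 152; total 305.
Next best feasible plan costs 320.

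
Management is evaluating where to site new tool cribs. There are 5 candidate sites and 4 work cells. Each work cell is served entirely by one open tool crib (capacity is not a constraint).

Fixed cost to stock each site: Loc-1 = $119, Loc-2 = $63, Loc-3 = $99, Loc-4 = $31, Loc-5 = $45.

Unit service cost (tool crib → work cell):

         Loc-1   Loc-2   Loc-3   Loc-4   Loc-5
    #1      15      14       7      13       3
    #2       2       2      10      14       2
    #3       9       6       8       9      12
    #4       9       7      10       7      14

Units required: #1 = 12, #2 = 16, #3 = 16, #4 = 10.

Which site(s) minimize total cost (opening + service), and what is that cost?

For any fixed open set, each work cell goes to its cheapest open site; total = fixed + service.
{Loc-2, Loc-5}: #1→Loc-5 3·12=36, #2→Loc-2 2·16=32, #3→Loc-2 6·16=96, #4→Loc-2 7·10=70. Service 234; fixed 108; total 342.
{Loc-4, Loc-5}: service 282 + fixed 76 = 358
{Loc-2, Loc-4, Loc-5}: service 234 + fixed 139 = 373
{Loc-1, Loc-2, Loc-3, Loc-4, Loc-5}: service 234 + fixed 357 = 591
No other subset beats 342.

Open Loc-2 and Loc-5; minimum total cost 342.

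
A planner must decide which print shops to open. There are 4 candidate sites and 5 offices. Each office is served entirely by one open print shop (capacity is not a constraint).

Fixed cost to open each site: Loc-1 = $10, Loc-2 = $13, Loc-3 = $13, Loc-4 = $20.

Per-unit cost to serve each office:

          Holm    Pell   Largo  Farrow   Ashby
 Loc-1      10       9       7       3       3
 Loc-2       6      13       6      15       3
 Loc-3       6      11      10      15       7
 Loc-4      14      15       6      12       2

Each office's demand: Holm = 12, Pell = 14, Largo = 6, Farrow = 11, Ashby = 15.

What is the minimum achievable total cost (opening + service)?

For any fixed open set, each office goes to its cheapest open site; total = fixed + service.
{Loc-1, Loc-2}: Holm→Loc-2 6·12=72, Pell→Loc-1 9·14=126, Largo→Loc-2 6·6=36, Farrow→Loc-1 3·11=33, Ashby→Loc-1 3·15=45. Service 312; fixed 23; total 335.
{Loc-1, Loc-2, Loc-4}: service 297 + fixed 43 = 340
{Loc-1, Loc-3, Loc-4}: service 297 + fixed 43 = 340
{Loc-1, Loc-2, Loc-3, Loc-4}: service 297 + fixed 56 = 353
(All 15 nonempty subsets were checked; Loc-1 and Loc-2 is lowest.)

Minimum total cost: 335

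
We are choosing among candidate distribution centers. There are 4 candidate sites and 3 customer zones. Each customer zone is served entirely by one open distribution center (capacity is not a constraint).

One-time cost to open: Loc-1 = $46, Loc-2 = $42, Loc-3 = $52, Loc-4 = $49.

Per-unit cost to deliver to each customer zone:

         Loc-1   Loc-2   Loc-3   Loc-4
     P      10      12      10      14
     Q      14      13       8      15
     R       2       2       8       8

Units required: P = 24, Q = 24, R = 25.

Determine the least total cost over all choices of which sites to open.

For any fixed open set, each customer zone goes to its cheapest open site; total = fixed + service.
{Loc-2, Loc-3}: P→Loc-3 10·24=240, Q→Loc-3 8·24=192, R→Loc-2 2·25=50. Service 482; fixed 94; total 576.
{Loc-1, Loc-3}: service 482 + fixed 98 = 580
{Loc-1, Loc-2, Loc-3}: service 482 + fixed 140 = 622
{Loc-1, Loc-2, Loc-3, Loc-4}: P→Loc-1 10·24=240, Q→Loc-3 8·24=192, R→Loc-1 2·25=50. Service 482; fixed 189; total 671.
No other subset beats 576.

Minimum total cost: 576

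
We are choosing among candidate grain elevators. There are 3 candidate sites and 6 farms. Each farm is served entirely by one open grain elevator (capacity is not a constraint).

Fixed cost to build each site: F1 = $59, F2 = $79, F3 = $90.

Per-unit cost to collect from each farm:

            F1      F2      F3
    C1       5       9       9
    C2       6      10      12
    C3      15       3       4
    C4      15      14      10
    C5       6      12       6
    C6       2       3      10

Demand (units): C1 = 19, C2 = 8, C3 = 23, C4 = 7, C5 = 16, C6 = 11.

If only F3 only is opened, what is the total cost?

Total cost: 725

Each farm is assigned to its cheapest site among the open ones.
{F3}: C1→F3 9·19=171, C2→F3 12·8=96, C3→F3 4·23=92, C4→F3 10·7=70, C5→F3 6·16=96, C6→F3 10·11=110. Service 635; fixed 90; total 725.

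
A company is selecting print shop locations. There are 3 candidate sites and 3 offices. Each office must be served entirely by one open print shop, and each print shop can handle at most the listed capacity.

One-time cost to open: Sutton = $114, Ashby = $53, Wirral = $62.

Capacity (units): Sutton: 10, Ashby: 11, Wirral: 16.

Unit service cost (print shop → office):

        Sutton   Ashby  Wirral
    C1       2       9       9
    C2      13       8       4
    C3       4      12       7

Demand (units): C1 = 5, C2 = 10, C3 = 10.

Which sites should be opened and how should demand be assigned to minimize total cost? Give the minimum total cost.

Minimum total cost: 301

Open {Sutton, Wirral}: C1→Wirral 9·5=45, C2→Wirral 4·10=40, C3→Sutton 4·10=40.
Loads: Sutton carries 10/10, Wirral carries 15/16. Service 125; fixed 176; total 301.
Next best feasible plan costs 310.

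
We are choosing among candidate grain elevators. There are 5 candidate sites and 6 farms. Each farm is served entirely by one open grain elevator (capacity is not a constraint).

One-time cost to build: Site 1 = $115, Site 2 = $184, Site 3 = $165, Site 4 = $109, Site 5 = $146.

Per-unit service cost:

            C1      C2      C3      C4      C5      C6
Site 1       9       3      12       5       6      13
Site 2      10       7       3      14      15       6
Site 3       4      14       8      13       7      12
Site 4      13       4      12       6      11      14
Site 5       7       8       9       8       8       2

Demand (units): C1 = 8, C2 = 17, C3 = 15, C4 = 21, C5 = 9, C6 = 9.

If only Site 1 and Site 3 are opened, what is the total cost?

Total cost: 750

Each farm is assigned to its cheapest site among the open ones.
{Site 1, Site 3}: C1→Site 3 4·8=32, C2→Site 1 3·17=51, C3→Site 3 8·15=120, C4→Site 1 5·21=105, C5→Site 1 6·9=54, C6→Site 3 12·9=108. Service 470; fixed 280; total 750.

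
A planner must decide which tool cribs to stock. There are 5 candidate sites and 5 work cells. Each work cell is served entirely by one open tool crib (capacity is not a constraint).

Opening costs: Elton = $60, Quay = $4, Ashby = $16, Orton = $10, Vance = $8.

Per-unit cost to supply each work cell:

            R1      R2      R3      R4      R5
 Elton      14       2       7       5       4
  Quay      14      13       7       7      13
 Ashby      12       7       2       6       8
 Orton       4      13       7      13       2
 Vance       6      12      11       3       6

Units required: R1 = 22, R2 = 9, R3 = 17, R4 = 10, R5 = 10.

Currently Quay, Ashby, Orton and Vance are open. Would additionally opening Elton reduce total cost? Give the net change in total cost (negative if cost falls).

Current service cost with {Quay, Ashby, Orton, Vance}: 235.
Adding Elton: each work cell re-picks its cheapest; new service cost 190, saving 45.
Extra fixed cost: 60. Net change = 60 − 45 = 15.
(Totals: 273 → 288.)

No — net change +15 (cost rises by 15).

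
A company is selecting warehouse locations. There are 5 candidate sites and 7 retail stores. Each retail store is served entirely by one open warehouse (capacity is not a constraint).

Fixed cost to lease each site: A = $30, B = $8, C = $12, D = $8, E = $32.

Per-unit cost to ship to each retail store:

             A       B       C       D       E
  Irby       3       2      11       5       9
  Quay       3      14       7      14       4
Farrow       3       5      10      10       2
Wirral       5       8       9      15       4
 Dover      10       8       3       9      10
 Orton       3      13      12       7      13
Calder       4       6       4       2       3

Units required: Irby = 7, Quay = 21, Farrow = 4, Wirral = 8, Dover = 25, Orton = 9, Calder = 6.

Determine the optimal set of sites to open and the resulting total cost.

Open A, C and D; minimum total cost 300.

For any fixed open set, each retail store goes to its cheapest open site; total = fixed + service.
{A, C, D}: Irby→A 3·7=21, Quay→A 3·21=63, Farrow→A 3·4=12, Wirral→A 5·8=40, Dover→C 3·25=75, Orton→A 3·9=27, Calder→D 2·6=12. Service 250; fixed 50; total 300.
{A, B, C, D}: Irby→B 2·7=14, Quay→A 3·21=63, Farrow→A 3·4=12, Wirral→A 5·8=40, Dover→C 3·25=75, Orton→A 3·9=27, Calder→D 2·6=12. Service 243; fixed 58; total 301.
{A, C}: Irby→A 3·7=21, Quay→A 3·21=63, Farrow→A 3·4=12, Wirral→A 5·8=40, Dover→C 3·25=75, Orton→A 3·9=27, Calder→A 4·6=24. Service 262; fixed 42; total 304.
{A, B, C, D, E}: service 231 + fixed 90 = 321
No other subset beats 300.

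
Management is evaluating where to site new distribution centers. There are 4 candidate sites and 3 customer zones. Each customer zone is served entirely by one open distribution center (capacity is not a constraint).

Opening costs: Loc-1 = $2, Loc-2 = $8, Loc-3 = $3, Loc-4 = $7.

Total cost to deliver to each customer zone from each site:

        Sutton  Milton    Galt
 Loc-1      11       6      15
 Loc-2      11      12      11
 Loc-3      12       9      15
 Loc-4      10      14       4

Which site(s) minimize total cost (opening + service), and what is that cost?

Open Loc-1 and Loc-4; minimum total cost 29.

For any fixed open set, each customer zone goes to its cheapest open site; total = fixed + service.
{Loc-1, Loc-4}: Sutton→Loc-4 10, Milton→Loc-1 6, Galt→Loc-4 4. Service 20; fixed 9; total 29.
{Loc-1, Loc-3, Loc-4}: service 20 + fixed 12 = 32
{Loc-3, Loc-4}: service 23 + fixed 10 = 33
{Loc-1, Loc-2, Loc-3, Loc-4}: Sutton→Loc-4 10, Milton→Loc-1 6, Galt→Loc-4 4. Service 20; fixed 20; total 40.
(All 15 nonempty subsets were checked; Loc-1 and Loc-4 is lowest.)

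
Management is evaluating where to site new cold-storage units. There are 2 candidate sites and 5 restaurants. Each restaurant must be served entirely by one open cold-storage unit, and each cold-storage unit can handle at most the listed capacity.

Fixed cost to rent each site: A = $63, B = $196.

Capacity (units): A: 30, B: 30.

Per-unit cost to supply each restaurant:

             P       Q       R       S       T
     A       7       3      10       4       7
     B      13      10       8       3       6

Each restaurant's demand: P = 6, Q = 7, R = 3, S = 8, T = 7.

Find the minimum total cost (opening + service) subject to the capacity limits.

Open {A, B}: P→A 7·6=42, Q→A 3·7=21, R→B 8·3=24, S→B 3·8=24, T→B 6·7=42.
Loads: A carries 13/30, B carries 18/30. Service 153; fixed 259; total 412.
Next best feasible plan costs 418.

Minimum total cost: 412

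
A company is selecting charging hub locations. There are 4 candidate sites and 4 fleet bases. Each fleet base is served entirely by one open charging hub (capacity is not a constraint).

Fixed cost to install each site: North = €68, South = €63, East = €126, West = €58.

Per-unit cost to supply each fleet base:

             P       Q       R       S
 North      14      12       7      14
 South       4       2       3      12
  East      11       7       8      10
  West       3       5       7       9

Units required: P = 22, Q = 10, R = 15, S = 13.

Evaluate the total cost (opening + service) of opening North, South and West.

Each fleet base is assigned to its cheapest site among the open ones.
{North, South, West}: P→West 3·22=66, Q→South 2·10=20, R→South 3·15=45, S→West 9·13=117. Service 248; fixed 189; total 437.

Total cost: 437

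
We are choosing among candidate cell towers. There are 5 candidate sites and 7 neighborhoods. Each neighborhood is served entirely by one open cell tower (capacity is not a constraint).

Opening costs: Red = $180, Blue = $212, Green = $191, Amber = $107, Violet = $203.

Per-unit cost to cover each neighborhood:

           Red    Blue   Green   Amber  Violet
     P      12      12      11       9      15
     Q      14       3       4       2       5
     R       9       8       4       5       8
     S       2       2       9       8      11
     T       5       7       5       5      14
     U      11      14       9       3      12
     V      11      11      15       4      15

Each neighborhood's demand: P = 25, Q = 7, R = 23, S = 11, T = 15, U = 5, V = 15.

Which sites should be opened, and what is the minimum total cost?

Open Amber only; minimum total cost 699.

For any fixed open set, each neighborhood goes to its cheapest open site; total = fixed + service.
{Amber}: P→Amber 9·25=225, Q→Amber 2·7=14, R→Amber 5·23=115, S→Amber 8·11=88, T→Amber 5·15=75, U→Amber 3·5=15, V→Amber 4·15=60. Service 592; fixed 107; total 699.
{Red, Amber}: service 526 + fixed 287 = 813
{Blue, Amber}: service 526 + fixed 319 = 845
{Red, Blue, Green, Amber, Violet}: P→Amber 9·25=225, Q→Amber 2·7=14, R→Green 4·23=92, S→Red 2·11=22, T→Red 5·15=75, U→Amber 3·5=15, V→Amber 4·15=60. Service 503; fixed 893; total 1396.
No other subset beats 699.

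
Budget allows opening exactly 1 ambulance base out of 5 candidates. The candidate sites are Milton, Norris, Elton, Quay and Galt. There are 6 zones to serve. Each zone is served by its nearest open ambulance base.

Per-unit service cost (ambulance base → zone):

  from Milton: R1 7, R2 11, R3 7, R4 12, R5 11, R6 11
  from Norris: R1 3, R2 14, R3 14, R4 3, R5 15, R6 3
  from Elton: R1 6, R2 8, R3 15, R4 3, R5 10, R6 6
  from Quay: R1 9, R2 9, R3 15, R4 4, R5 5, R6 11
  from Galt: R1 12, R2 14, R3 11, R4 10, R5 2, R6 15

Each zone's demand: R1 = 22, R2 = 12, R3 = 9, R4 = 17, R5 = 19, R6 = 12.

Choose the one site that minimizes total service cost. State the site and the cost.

Choose Elton only; total service cost 676.

With exactly 1 open, each zone uses its cheapest among the chosen.
{Elton}: R1→Elton 6·22=132, R2→Elton 8·12=96, R3→Elton 15·9=135, R4→Elton 3·17=51, R5→Elton 10·19=190, R6→Elton 6·12=72. Service cost 676.
{Norris}: service cost 732
{Quay}: service cost 736
Among all 5 size-1 choices, {Elton} is lowest.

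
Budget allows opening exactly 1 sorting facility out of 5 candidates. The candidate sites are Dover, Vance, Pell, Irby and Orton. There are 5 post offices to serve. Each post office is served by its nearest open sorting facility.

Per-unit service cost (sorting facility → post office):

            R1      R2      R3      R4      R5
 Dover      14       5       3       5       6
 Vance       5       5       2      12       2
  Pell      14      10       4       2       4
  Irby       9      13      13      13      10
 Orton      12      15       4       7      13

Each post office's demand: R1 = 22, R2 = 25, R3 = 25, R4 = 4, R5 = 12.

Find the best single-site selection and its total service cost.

Choose Vance only; total service cost 357.

With exactly 1 open, each post office uses its cheapest among the chosen.
{Vance}: R1→Vance 5·22=110, R2→Vance 5·25=125, R3→Vance 2·25=50, R4→Vance 12·4=48, R5→Vance 2·12=24. Service cost 357.
{Dover}: service cost 600
{Pell}: service cost 714
Among all 5 size-1 choices, {Vance} is lowest.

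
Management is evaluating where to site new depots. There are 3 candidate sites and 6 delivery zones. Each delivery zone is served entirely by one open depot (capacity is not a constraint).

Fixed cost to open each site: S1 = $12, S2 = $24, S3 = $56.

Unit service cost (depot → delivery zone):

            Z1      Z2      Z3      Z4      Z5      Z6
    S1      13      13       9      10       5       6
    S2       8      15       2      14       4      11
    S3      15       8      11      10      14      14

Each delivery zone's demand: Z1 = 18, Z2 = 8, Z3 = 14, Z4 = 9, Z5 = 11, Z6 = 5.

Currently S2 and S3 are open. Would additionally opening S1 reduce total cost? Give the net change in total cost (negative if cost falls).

Yes — net change −13 (cost falls by 13).

Current service cost with {S2, S3}: 425.
Adding S1: each delivery zone re-picks its cheapest; new service cost 400, saving 25.
Extra fixed cost: 12. Net change = 12 − 25 = -13.
(Totals: 505 → 492.)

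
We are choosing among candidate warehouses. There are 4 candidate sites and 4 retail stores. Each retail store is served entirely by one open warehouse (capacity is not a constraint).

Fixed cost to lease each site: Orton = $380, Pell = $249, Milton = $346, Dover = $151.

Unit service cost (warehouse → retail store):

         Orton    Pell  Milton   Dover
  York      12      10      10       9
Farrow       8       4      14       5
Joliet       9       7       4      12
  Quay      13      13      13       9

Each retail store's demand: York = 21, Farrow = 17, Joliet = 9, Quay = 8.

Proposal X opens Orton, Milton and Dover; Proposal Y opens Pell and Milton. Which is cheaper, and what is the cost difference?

Proposal X: {Orton, Milton, Dover}: York→Dover 9·21=189, Farrow→Dover 5·17=85, Joliet→Milton 4·9=36, Quay→Dover 9·8=72. Service 382; fixed 877; total 1259.
Proposal Y: {Pell, Milton}: York→Pell 10·21=210, Farrow→Pell 4·17=68, Joliet→Milton 4·9=36, Quay→Pell 13·8=104. Service 418; fixed 595; total 1013.
Difference: |1259 − 1013| = 246.

Proposal Y is cheaper by 246.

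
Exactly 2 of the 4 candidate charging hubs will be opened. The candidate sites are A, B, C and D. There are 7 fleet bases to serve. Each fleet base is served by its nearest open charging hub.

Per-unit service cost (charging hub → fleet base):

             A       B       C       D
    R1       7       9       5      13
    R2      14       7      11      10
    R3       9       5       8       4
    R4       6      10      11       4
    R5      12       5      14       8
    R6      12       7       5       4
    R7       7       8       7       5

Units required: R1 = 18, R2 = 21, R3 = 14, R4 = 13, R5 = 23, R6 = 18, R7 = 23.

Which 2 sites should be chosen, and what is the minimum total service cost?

With exactly 2 open, each fleet base uses its cheapest among the chosen.
{B, D}: R1→B 9·18=162, R2→B 7·21=147, R3→D 4·14=56, R4→D 4·13=52, R5→B 5·23=115, R6→D 4·18=72, R7→D 5·23=115. Service cost 719.
{C, D}: service cost 779
{B, C}: service cost 803
Among all 6 size-2 choices, {B, D} is lowest.

Choose B and D; total service cost 719.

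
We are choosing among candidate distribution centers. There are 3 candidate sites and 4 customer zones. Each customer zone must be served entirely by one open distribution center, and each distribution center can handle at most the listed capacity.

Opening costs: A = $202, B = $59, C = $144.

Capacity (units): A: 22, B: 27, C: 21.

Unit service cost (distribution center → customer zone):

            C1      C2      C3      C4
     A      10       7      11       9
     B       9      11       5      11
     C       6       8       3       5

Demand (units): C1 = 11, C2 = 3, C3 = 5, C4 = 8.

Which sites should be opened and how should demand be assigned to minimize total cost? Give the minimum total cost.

Open {B}: C1→B 9·11=99, C2→B 11·3=33, C3→B 5·5=25, C4→B 11·8=88.
Loads: B carries 27/27. Service 245; fixed 59; total 304.
Next best feasible plan costs 367.

Minimum total cost: 304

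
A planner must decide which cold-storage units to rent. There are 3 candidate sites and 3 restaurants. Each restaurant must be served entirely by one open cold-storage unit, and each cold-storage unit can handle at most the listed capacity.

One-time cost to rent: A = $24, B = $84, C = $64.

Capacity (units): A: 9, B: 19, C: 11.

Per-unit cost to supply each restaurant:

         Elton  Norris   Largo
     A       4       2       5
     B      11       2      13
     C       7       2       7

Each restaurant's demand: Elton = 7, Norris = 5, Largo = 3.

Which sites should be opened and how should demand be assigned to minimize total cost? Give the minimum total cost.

Open {A, C}: Elton→A 4·7=28, Norris→C 2·5=10, Largo→C 7·3=21.
Loads: A carries 7/9, C carries 8/11. Service 59; fixed 88; total 147.
Next best feasible plan costs 162.

Minimum total cost: 147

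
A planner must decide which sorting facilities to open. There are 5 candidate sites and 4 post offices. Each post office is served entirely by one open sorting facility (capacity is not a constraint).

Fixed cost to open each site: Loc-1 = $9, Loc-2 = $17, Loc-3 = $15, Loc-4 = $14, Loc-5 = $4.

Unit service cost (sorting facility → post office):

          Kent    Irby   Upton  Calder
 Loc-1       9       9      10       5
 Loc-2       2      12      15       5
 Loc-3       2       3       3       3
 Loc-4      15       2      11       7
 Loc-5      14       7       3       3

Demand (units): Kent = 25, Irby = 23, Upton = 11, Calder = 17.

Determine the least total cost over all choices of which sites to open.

For any fixed open set, each post office goes to its cheapest open site; total = fixed + service.
{Loc-3, Loc-4}: Kent→Loc-3 2·25=50, Irby→Loc-4 2·23=46, Upton→Loc-3 3·11=33, Calder→Loc-3 3·17=51. Service 180; fixed 29; total 209.
{Loc-3, Loc-4, Loc-5}: service 180 + fixed 33 = 213
{Loc-2, Loc-4, Loc-5}: service 180 + fixed 35 = 215
{Loc-1, Loc-2, Loc-3, Loc-4, Loc-5}: service 180 + fixed 59 = 239
No other subset beats 209.

Minimum total cost: 209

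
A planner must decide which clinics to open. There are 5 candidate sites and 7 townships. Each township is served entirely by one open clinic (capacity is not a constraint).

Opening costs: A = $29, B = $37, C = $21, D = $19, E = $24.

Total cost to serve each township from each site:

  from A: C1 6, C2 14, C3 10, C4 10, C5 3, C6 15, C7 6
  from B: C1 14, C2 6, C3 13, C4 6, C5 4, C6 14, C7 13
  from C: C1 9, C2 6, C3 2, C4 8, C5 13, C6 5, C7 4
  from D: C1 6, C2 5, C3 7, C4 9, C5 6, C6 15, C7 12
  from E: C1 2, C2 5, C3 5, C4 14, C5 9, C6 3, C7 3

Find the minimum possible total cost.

For any fixed open set, each township goes to its cheapest open site; total = fixed + service.
{E}: C1→E 2, C2→E 5, C3→E 5, C4→E 14, C5→E 9, C6→E 3, C7→E 3. Service 41; fixed 24; total 65.
{C}: C1→C 9, C2→C 6, C3→C 2, C4→C 8, C5→C 13, C6→C 5, C7→C 4. Service 47; fixed 21; total 68.
{C, D}: C1→D 6, C2→D 5, C3→C 2, C4→C 8, C5→D 6, C6→C 5, C7→C 4. Service 36; fixed 40; total 76.
{A, B, C, D, E}: service 24 + fixed 130 = 154
No other subset beats 65.

Minimum total cost: 65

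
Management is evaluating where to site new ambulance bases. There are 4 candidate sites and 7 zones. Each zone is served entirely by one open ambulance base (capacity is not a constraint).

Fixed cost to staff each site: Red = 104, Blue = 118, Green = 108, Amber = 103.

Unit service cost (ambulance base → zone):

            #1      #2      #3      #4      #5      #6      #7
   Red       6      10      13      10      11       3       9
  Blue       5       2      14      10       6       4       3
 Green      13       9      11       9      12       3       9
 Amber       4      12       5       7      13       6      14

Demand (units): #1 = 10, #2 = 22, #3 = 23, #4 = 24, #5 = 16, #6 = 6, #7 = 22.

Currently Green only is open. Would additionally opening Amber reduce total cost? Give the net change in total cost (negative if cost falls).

Current service cost with {Green}: 1205.
Adding Amber: each zone re-picks its cheapest; new service cost 929, saving 276.
Extra fixed cost: 103. Net change = 103 − 276 = -173.
(Totals: 1313 → 1140.)

Yes — net change −173 (cost falls by 173).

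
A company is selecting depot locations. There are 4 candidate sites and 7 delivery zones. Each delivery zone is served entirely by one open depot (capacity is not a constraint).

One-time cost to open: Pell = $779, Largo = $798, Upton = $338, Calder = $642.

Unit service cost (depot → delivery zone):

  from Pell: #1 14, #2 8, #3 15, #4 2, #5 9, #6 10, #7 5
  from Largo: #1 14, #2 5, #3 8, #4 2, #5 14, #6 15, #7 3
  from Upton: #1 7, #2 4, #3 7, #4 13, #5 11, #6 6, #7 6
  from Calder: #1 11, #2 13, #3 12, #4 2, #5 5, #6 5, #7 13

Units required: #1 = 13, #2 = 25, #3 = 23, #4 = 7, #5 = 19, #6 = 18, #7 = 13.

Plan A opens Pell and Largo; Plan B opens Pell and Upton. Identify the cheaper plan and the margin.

Plan A: {Pell, Largo}: #1→Pell 14·13=182, #2→Largo 5·25=125, #3→Largo 8·23=184, #4→Pell 2·7=14, #5→Pell 9·19=171, #6→Pell 10·18=180, #7→Largo 3·13=39. Service 895; fixed 1577; total 2472.
Plan B: {Pell, Upton}: #1→Upton 7·13=91, #2→Upton 4·25=100, #3→Upton 7·23=161, #4→Pell 2·7=14, #5→Pell 9·19=171, #6→Upton 6·18=108, #7→Pell 5·13=65. Service 710; fixed 1117; total 1827.
Difference: |2472 − 1827| = 645.

Plan B is cheaper by 645.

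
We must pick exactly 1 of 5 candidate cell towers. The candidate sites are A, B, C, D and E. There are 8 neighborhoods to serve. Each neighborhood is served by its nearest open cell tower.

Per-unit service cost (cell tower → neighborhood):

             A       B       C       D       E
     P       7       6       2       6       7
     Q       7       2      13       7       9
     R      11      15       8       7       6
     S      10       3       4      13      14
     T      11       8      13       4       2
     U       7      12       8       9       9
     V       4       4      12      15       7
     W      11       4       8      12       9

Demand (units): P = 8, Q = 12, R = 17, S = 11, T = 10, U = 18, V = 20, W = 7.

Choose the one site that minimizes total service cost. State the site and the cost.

With exactly 1 open, each neighborhood uses its cheapest among the chosen.
{B}: P→B 6·8=48, Q→B 2·12=24, R→B 15·17=255, S→B 3·11=33, T→B 8·10=80, U→B 12·18=216, V→B 4·20=80, W→B 4·7=28. Service cost 764.
{E}: service cost 805
{A}: service cost 830
Among all 5 size-1 choices, {B} is lowest.

Choose B only; total service cost 764.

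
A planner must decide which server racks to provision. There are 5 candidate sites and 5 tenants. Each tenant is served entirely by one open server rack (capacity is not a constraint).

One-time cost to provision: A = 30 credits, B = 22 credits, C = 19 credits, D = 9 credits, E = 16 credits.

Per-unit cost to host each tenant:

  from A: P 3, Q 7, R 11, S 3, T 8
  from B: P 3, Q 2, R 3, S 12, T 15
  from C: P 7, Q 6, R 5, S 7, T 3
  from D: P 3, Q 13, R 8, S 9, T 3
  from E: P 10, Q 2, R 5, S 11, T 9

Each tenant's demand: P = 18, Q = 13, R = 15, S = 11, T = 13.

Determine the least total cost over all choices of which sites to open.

For any fixed open set, each tenant goes to its cheapest open site; total = fixed + service.
{A, B, D}: P→A 3·18=54, Q→B 2·13=26, R→B 3·15=45, S→A 3·11=33, T→D 3·13=39. Service 197; fixed 61; total 258.
{A, B, C}: service 197 + fixed 71 = 268
{A, B, D, E}: service 197 + fixed 77 = 274
{A, B, C, D, E}: P→A 3·18=54, Q→B 2·13=26, R→B 3·15=45, S→A 3·11=33, T→C 3·13=39. Service 197; fixed 96; total 293.
No other subset beats 258.

Minimum total cost: 258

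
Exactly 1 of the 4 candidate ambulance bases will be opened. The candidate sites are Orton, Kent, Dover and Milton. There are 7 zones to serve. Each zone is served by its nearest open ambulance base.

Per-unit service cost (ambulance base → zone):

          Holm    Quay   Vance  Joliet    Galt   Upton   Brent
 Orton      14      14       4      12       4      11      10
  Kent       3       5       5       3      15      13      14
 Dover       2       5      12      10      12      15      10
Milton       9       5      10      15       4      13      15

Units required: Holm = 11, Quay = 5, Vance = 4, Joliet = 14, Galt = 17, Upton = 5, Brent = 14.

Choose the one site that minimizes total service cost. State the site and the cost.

Choose Kent only; total service cost 636.

With exactly 1 open, each zone uses its cheapest among the chosen.
{Kent}: Holm→Kent 3·11=33, Quay→Kent 5·5=25, Vance→Kent 5·4=20, Joliet→Kent 3·14=42, Galt→Kent 15·17=255, Upton→Kent 13·5=65, Brent→Kent 14·14=196. Service cost 636.
{Dover}: service cost 654
{Orton}: service cost 671
Among all 4 size-1 choices, {Kent} is lowest.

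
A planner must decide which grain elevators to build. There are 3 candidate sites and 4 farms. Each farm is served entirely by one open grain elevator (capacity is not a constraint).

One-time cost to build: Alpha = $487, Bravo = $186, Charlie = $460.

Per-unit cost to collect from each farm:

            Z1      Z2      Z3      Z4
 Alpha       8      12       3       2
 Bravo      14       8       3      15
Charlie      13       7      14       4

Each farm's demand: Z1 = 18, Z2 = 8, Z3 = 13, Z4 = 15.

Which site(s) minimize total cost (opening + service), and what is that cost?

For any fixed open set, each farm goes to its cheapest open site; total = fixed + service.
{Bravo}: Z1→Bravo 14·18=252, Z2→Bravo 8·8=64, Z3→Bravo 3·13=39, Z4→Bravo 15·15=225. Service 580; fixed 186; total 766.
{Alpha}: service 309 + fixed 487 = 796
{Alpha, Bravo}: Z1→Alpha 8·18=144, Z2→Bravo 8·8=64, Z3→Alpha 3·13=39, Z4→Alpha 2·15=30. Service 277; fixed 673; total 950.
{Alpha, Bravo, Charlie}: Z1→Alpha 8·18=144, Z2→Charlie 7·8=56, Z3→Alpha 3·13=39, Z4→Alpha 2·15=30. Service 269; fixed 1133; total 1402.
No other subset beats 766.

Open Bravo only; minimum total cost 766.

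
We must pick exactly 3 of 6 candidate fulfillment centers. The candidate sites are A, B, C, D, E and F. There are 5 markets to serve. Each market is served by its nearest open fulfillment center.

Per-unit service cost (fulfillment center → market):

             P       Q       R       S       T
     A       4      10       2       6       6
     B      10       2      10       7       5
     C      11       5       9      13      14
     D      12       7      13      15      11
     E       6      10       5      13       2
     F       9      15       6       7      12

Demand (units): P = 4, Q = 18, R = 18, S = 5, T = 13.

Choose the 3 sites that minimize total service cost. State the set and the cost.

Choose A, B and E; total service cost 144.

With exactly 3 open, each market uses its cheapest among the chosen.
{A, B, E}: P→A 4·4=16, Q→B 2·18=36, R→A 2·18=36, S→A 6·5=30, T→E 2·13=26. Service cost 144.
{A, B, C}: service cost 183
{A, B, D}: service cost 183
Among all 20 size-3 choices, {A, B, E} is lowest.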